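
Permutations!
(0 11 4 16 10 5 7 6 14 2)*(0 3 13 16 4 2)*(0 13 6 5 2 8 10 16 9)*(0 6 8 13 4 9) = (16)(0 11 13)(2 3 8 10)(4 9 6 14)(5 7) = [11, 1, 3, 8, 9, 7, 14, 5, 10, 6, 2, 13, 12, 0, 4, 15, 16]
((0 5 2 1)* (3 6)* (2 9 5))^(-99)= [0, 1, 2, 6, 4, 9, 3, 7, 8, 5]= (3 6)(5 9)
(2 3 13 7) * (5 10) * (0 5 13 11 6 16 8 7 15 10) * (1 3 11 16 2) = [5, 3, 11, 16, 4, 0, 2, 1, 7, 9, 13, 6, 12, 15, 14, 10, 8] = (0 5)(1 3 16 8 7)(2 11 6)(10 13 15)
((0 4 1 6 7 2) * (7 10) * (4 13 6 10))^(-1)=(0 2 7 10 1 4 6 13)=[2, 4, 7, 3, 6, 5, 13, 10, 8, 9, 1, 11, 12, 0]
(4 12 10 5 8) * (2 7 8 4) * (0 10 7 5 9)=[10, 1, 5, 3, 12, 4, 6, 8, 2, 0, 9, 11, 7]=(0 10 9)(2 5 4 12 7 8)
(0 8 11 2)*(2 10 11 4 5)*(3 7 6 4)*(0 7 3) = [8, 1, 7, 3, 5, 2, 4, 6, 0, 9, 11, 10] = (0 8)(2 7 6 4 5)(10 11)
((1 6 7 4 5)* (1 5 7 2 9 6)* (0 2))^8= (9)= [0, 1, 2, 3, 4, 5, 6, 7, 8, 9]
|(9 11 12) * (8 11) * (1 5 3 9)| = 7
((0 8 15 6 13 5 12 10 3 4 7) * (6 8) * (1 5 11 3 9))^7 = (1 12 9 5 10)(8 15) = [0, 12, 2, 3, 4, 10, 6, 7, 15, 5, 1, 11, 9, 13, 14, 8]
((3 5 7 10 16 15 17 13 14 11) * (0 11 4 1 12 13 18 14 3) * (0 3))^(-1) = (0 13 12 1 4 14 18 17 15 16 10 7 5 3 11) = [13, 4, 2, 11, 14, 3, 6, 5, 8, 9, 7, 0, 1, 12, 18, 16, 10, 15, 17]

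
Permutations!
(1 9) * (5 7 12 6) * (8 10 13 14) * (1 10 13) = [0, 9, 2, 3, 4, 7, 5, 12, 13, 10, 1, 11, 6, 14, 8] = (1 9 10)(5 7 12 6)(8 13 14)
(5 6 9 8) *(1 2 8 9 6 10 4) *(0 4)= [4, 2, 8, 3, 1, 10, 6, 7, 5, 9, 0]= (0 4 1 2 8 5 10)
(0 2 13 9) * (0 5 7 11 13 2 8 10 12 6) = (0 8 10 12 6)(5 7 11 13 9) = [8, 1, 2, 3, 4, 7, 0, 11, 10, 5, 12, 13, 6, 9]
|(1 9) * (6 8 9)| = |(1 6 8 9)| = 4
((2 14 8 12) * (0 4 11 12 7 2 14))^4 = [14, 1, 12, 3, 8, 5, 6, 11, 4, 9, 10, 7, 2, 13, 0] = (0 14)(2 12)(4 8)(7 11)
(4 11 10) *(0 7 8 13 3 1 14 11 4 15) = (0 7 8 13 3 1 14 11 10 15) = [7, 14, 2, 1, 4, 5, 6, 8, 13, 9, 15, 10, 12, 3, 11, 0]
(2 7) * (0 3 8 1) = (0 3 8 1)(2 7) = [3, 0, 7, 8, 4, 5, 6, 2, 1]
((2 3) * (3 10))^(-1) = [0, 1, 3, 10, 4, 5, 6, 7, 8, 9, 2] = (2 3 10)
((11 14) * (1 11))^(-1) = (1 14 11) = [0, 14, 2, 3, 4, 5, 6, 7, 8, 9, 10, 1, 12, 13, 11]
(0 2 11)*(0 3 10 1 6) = (0 2 11 3 10 1 6) = [2, 6, 11, 10, 4, 5, 0, 7, 8, 9, 1, 3]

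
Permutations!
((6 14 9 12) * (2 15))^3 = (2 15)(6 12 9 14) = [0, 1, 15, 3, 4, 5, 12, 7, 8, 14, 10, 11, 9, 13, 6, 2]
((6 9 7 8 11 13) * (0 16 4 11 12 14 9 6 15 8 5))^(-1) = (0 5 7 9 14 12 8 15 13 11 4 16) = [5, 1, 2, 3, 16, 7, 6, 9, 15, 14, 10, 4, 8, 11, 12, 13, 0]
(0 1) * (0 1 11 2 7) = [11, 1, 7, 3, 4, 5, 6, 0, 8, 9, 10, 2] = (0 11 2 7)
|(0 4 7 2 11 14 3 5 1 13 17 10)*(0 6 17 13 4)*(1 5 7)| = |(1 4)(2 11 14 3 7)(6 17 10)| = 30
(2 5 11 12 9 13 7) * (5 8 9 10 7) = (2 8 9 13 5 11 12 10 7) = [0, 1, 8, 3, 4, 11, 6, 2, 9, 13, 7, 12, 10, 5]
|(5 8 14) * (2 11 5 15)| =6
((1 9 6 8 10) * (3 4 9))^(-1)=(1 10 8 6 9 4 3)=[0, 10, 2, 1, 3, 5, 9, 7, 6, 4, 8]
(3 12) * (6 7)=[0, 1, 2, 12, 4, 5, 7, 6, 8, 9, 10, 11, 3]=(3 12)(6 7)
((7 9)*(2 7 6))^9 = (2 7 9 6) = [0, 1, 7, 3, 4, 5, 2, 9, 8, 6]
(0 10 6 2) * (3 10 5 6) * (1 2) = [5, 2, 0, 10, 4, 6, 1, 7, 8, 9, 3] = (0 5 6 1 2)(3 10)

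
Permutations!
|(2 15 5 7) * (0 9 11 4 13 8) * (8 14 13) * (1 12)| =20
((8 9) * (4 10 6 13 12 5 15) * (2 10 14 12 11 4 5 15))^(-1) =(2 5 15 12 14 4 11 13 6 10)(8 9) =[0, 1, 5, 3, 11, 15, 10, 7, 9, 8, 2, 13, 14, 6, 4, 12]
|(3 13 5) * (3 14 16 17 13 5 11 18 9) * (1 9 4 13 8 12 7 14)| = 12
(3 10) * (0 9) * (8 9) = [8, 1, 2, 10, 4, 5, 6, 7, 9, 0, 3] = (0 8 9)(3 10)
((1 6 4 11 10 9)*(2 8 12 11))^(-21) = (1 11 2)(4 9 12)(6 10 8) = [0, 11, 1, 3, 9, 5, 10, 7, 6, 12, 8, 2, 4]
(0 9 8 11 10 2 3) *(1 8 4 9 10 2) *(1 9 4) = (0 10 9 1 8 11 2 3) = [10, 8, 3, 0, 4, 5, 6, 7, 11, 1, 9, 2]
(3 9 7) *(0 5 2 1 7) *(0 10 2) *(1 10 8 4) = (0 5)(1 7 3 9 8 4)(2 10) = [5, 7, 10, 9, 1, 0, 6, 3, 4, 8, 2]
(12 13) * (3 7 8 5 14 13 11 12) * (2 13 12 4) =(2 13 3 7 8 5 14 12 11 4) =[0, 1, 13, 7, 2, 14, 6, 8, 5, 9, 10, 4, 11, 3, 12]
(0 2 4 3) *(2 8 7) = [8, 1, 4, 0, 3, 5, 6, 2, 7] = (0 8 7 2 4 3)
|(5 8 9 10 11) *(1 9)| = 6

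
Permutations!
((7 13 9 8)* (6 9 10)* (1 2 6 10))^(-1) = (1 13 7 8 9 6 2) = [0, 13, 1, 3, 4, 5, 2, 8, 9, 6, 10, 11, 12, 7]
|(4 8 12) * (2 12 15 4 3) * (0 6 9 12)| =|(0 6 9 12 3 2)(4 8 15)| =6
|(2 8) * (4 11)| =|(2 8)(4 11)| =2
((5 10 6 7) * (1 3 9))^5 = (1 9 3)(5 10 6 7) = [0, 9, 2, 1, 4, 10, 7, 5, 8, 3, 6]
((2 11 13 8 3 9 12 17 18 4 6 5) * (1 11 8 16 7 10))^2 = (1 13 7)(2 3 12 18 6)(4 5 8 9 17)(10 11 16) = [0, 13, 3, 12, 5, 8, 2, 1, 9, 17, 11, 16, 18, 7, 14, 15, 10, 4, 6]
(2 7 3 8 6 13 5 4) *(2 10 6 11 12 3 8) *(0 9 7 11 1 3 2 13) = (0 9 7 8 1 3 13 5 4 10 6)(2 11 12) = [9, 3, 11, 13, 10, 4, 0, 8, 1, 7, 6, 12, 2, 5]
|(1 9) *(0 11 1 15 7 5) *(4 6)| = |(0 11 1 9 15 7 5)(4 6)| = 14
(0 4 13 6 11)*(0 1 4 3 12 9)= [3, 4, 2, 12, 13, 5, 11, 7, 8, 0, 10, 1, 9, 6]= (0 3 12 9)(1 4 13 6 11)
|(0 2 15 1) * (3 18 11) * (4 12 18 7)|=12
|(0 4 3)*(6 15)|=6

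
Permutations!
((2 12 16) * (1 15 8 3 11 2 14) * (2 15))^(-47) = (1 16 2 14 12)(3 11 15 8) = [0, 16, 14, 11, 4, 5, 6, 7, 3, 9, 10, 15, 1, 13, 12, 8, 2]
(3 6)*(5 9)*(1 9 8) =(1 9 5 8)(3 6) =[0, 9, 2, 6, 4, 8, 3, 7, 1, 5]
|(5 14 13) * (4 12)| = |(4 12)(5 14 13)| = 6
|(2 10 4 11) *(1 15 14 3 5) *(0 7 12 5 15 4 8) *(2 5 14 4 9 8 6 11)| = 15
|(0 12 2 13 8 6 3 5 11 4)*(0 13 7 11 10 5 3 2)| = |(0 12)(2 7 11 4 13 8 6)(5 10)| = 14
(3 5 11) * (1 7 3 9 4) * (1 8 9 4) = (1 7 3 5 11 4 8 9) = [0, 7, 2, 5, 8, 11, 6, 3, 9, 1, 10, 4]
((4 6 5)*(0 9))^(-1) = (0 9)(4 5 6) = [9, 1, 2, 3, 5, 6, 4, 7, 8, 0]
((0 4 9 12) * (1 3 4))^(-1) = (0 12 9 4 3 1) = [12, 0, 2, 1, 3, 5, 6, 7, 8, 4, 10, 11, 9]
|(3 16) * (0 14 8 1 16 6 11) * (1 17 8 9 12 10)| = 10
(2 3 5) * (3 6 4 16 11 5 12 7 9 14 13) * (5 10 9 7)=(2 6 4 16 11 10 9 14 13 3 12 5)=[0, 1, 6, 12, 16, 2, 4, 7, 8, 14, 9, 10, 5, 3, 13, 15, 11]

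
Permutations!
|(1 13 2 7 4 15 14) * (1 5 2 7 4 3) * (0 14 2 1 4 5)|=8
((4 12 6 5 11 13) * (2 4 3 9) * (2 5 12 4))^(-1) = (3 13 11 5 9)(6 12) = [0, 1, 2, 13, 4, 9, 12, 7, 8, 3, 10, 5, 6, 11]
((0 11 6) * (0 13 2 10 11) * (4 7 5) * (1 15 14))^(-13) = (1 14 15)(2 11 13 10 6)(4 5 7) = [0, 14, 11, 3, 5, 7, 2, 4, 8, 9, 6, 13, 12, 10, 15, 1]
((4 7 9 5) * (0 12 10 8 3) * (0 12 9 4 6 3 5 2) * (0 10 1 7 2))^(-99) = [9, 7, 10, 12, 2, 6, 3, 4, 5, 0, 8, 11, 1] = (0 9)(1 7 4 2 10 8 5 6 3 12)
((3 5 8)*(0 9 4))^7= (0 9 4)(3 5 8)= [9, 1, 2, 5, 0, 8, 6, 7, 3, 4]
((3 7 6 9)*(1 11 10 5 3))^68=(1 3)(5 9)(6 10)(7 11)=[0, 3, 2, 1, 4, 9, 10, 11, 8, 5, 6, 7]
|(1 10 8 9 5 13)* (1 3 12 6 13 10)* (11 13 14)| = |(3 12 6 14 11 13)(5 10 8 9)| = 12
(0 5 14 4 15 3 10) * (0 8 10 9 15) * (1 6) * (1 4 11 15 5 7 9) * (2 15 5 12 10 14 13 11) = (0 7 9 12 10 8 14 2 15 3 1 6 4)(5 13 11) = [7, 6, 15, 1, 0, 13, 4, 9, 14, 12, 8, 5, 10, 11, 2, 3]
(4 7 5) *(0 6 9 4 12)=(0 6 9 4 7 5 12)=[6, 1, 2, 3, 7, 12, 9, 5, 8, 4, 10, 11, 0]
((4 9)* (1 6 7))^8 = (9)(1 7 6) = [0, 7, 2, 3, 4, 5, 1, 6, 8, 9]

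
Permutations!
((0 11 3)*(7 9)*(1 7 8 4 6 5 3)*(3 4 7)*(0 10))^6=(0 11 1 3 10)=[11, 3, 2, 10, 4, 5, 6, 7, 8, 9, 0, 1]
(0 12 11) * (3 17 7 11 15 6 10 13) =(0 12 15 6 10 13 3 17 7 11) =[12, 1, 2, 17, 4, 5, 10, 11, 8, 9, 13, 0, 15, 3, 14, 6, 16, 7]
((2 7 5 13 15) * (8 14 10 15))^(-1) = [0, 1, 15, 3, 4, 7, 6, 2, 13, 9, 14, 11, 12, 5, 8, 10] = (2 15 10 14 8 13 5 7)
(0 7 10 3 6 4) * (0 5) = (0 7 10 3 6 4 5) = [7, 1, 2, 6, 5, 0, 4, 10, 8, 9, 3]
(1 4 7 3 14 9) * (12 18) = (1 4 7 3 14 9)(12 18) = [0, 4, 2, 14, 7, 5, 6, 3, 8, 1, 10, 11, 18, 13, 9, 15, 16, 17, 12]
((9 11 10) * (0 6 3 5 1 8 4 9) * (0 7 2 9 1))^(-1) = (0 5 3 6)(1 4 8)(2 7 10 11 9) = [5, 4, 7, 6, 8, 3, 0, 10, 1, 2, 11, 9]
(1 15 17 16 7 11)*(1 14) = [0, 15, 2, 3, 4, 5, 6, 11, 8, 9, 10, 14, 12, 13, 1, 17, 7, 16] = (1 15 17 16 7 11 14)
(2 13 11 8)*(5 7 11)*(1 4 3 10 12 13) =(1 4 3 10 12 13 5 7 11 8 2) =[0, 4, 1, 10, 3, 7, 6, 11, 2, 9, 12, 8, 13, 5]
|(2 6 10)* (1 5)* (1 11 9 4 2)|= |(1 5 11 9 4 2 6 10)|= 8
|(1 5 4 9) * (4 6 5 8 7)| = 10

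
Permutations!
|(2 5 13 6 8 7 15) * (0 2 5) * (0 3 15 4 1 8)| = 28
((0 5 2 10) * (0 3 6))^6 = (10) = [0, 1, 2, 3, 4, 5, 6, 7, 8, 9, 10]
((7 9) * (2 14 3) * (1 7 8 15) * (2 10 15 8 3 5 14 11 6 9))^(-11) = [0, 10, 1, 6, 4, 14, 2, 15, 8, 11, 9, 7, 12, 13, 5, 3] = (1 10 9 11 7 15 3 6 2)(5 14)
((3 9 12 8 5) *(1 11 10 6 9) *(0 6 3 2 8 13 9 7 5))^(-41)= (0 6 7 5 2 8)(1 3 10 11)(9 12 13)= [6, 3, 8, 10, 4, 2, 7, 5, 0, 12, 11, 1, 13, 9]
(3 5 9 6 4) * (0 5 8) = [5, 1, 2, 8, 3, 9, 4, 7, 0, 6] = (0 5 9 6 4 3 8)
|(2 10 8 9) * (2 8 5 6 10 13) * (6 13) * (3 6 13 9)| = |(2 13)(3 6 10 5 9 8)| = 6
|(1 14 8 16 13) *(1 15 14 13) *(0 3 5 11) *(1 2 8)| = 12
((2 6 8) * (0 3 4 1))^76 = [0, 1, 6, 3, 4, 5, 8, 7, 2] = (2 6 8)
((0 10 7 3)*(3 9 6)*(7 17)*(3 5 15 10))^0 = [0, 1, 2, 3, 4, 5, 6, 7, 8, 9, 10, 11, 12, 13, 14, 15, 16, 17] = (17)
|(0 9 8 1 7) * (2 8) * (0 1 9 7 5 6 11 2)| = 9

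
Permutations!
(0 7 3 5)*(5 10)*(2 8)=[7, 1, 8, 10, 4, 0, 6, 3, 2, 9, 5]=(0 7 3 10 5)(2 8)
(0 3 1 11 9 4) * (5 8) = (0 3 1 11 9 4)(5 8) = [3, 11, 2, 1, 0, 8, 6, 7, 5, 4, 10, 9]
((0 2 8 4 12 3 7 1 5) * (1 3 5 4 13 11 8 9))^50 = (0 2 9 1 4 12 5)(8 11 13) = [2, 4, 9, 3, 12, 0, 6, 7, 11, 1, 10, 13, 5, 8]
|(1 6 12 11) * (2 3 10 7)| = 4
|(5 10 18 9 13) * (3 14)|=10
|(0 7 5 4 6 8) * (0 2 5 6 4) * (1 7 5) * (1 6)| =|(0 5)(1 7)(2 6 8)| =6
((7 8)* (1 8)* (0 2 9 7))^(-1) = (0 8 1 7 9 2) = [8, 7, 0, 3, 4, 5, 6, 9, 1, 2]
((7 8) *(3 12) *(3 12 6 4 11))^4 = (12) = [0, 1, 2, 3, 4, 5, 6, 7, 8, 9, 10, 11, 12]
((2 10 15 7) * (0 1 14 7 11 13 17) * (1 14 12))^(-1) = (0 17 13 11 15 10 2 7 14)(1 12) = [17, 12, 7, 3, 4, 5, 6, 14, 8, 9, 2, 15, 1, 11, 0, 10, 16, 13]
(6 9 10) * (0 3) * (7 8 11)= (0 3)(6 9 10)(7 8 11)= [3, 1, 2, 0, 4, 5, 9, 8, 11, 10, 6, 7]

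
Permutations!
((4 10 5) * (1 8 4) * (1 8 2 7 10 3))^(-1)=[0, 3, 1, 4, 8, 10, 6, 2, 5, 9, 7]=(1 3 4 8 5 10 7 2)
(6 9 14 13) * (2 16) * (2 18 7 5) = (2 16 18 7 5)(6 9 14 13) = [0, 1, 16, 3, 4, 2, 9, 5, 8, 14, 10, 11, 12, 6, 13, 15, 18, 17, 7]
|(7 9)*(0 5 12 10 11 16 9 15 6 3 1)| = |(0 5 12 10 11 16 9 7 15 6 3 1)| = 12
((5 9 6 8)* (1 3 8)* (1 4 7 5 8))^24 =(4 6 9 5 7) =[0, 1, 2, 3, 6, 7, 9, 4, 8, 5]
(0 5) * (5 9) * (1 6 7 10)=(0 9 5)(1 6 7 10)=[9, 6, 2, 3, 4, 0, 7, 10, 8, 5, 1]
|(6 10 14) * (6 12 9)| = 5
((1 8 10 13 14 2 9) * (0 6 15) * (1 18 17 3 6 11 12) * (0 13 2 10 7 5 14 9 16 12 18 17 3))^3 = (0 3 13)(1 5 2)(6 9 11)(7 10 12)(8 14 16)(15 17 18) = [3, 5, 1, 13, 4, 2, 9, 10, 14, 11, 12, 6, 7, 0, 16, 17, 8, 18, 15]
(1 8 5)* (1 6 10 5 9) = (1 8 9)(5 6 10) = [0, 8, 2, 3, 4, 6, 10, 7, 9, 1, 5]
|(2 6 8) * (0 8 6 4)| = 4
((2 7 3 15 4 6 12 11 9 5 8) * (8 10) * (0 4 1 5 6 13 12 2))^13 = (0 10 1 3 2 9 12 4 8 5 15 7 6 11 13) = [10, 3, 9, 2, 8, 15, 11, 6, 5, 12, 1, 13, 4, 0, 14, 7]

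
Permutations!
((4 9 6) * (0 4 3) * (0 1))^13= (0 4 9 6 3 1)= [4, 0, 2, 1, 9, 5, 3, 7, 8, 6]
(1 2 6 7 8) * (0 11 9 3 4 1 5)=(0 11 9 3 4 1 2 6 7 8 5)=[11, 2, 6, 4, 1, 0, 7, 8, 5, 3, 10, 9]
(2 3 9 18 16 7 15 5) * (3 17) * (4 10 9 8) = (2 17 3 8 4 10 9 18 16 7 15 5) = [0, 1, 17, 8, 10, 2, 6, 15, 4, 18, 9, 11, 12, 13, 14, 5, 7, 3, 16]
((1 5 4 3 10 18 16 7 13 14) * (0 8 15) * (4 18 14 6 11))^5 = (0 15 8)(1 13 10 16 4 5 6 14 7 3 18 11) = [15, 13, 2, 18, 5, 6, 14, 3, 0, 9, 16, 1, 12, 10, 7, 8, 4, 17, 11]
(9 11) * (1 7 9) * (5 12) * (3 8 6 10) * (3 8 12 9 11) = (1 7 11)(3 12 5 9)(6 10 8) = [0, 7, 2, 12, 4, 9, 10, 11, 6, 3, 8, 1, 5]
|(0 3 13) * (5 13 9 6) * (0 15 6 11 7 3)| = 4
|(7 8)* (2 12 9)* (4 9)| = |(2 12 4 9)(7 8)| = 4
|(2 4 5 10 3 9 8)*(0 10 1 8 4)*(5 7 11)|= 11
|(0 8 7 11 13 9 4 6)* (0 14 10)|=|(0 8 7 11 13 9 4 6 14 10)|=10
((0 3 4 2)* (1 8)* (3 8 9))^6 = (0 2 4 3 9 1 8) = [2, 8, 4, 9, 3, 5, 6, 7, 0, 1]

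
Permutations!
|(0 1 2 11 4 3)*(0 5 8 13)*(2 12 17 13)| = |(0 1 12 17 13)(2 11 4 3 5 8)| = 30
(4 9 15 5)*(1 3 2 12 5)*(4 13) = (1 3 2 12 5 13 4 9 15) = [0, 3, 12, 2, 9, 13, 6, 7, 8, 15, 10, 11, 5, 4, 14, 1]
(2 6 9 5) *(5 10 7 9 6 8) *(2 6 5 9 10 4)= (2 8 9 4)(5 6)(7 10)= [0, 1, 8, 3, 2, 6, 5, 10, 9, 4, 7]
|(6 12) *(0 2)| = |(0 2)(6 12)| = 2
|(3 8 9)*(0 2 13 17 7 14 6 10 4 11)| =30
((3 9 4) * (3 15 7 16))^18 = (16) = [0, 1, 2, 3, 4, 5, 6, 7, 8, 9, 10, 11, 12, 13, 14, 15, 16]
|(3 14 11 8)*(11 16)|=5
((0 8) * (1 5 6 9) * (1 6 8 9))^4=(0 5 6)(1 9 8)=[5, 9, 2, 3, 4, 6, 0, 7, 1, 8]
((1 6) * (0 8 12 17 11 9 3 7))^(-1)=(0 7 3 9 11 17 12 8)(1 6)=[7, 6, 2, 9, 4, 5, 1, 3, 0, 11, 10, 17, 8, 13, 14, 15, 16, 12]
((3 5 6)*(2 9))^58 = (9)(3 5 6) = [0, 1, 2, 5, 4, 6, 3, 7, 8, 9]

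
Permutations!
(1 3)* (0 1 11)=(0 1 3 11)=[1, 3, 2, 11, 4, 5, 6, 7, 8, 9, 10, 0]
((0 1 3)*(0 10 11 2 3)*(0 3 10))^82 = (0 1 3)(2 10 11) = [1, 3, 10, 0, 4, 5, 6, 7, 8, 9, 11, 2]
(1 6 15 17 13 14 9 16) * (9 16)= (1 6 15 17 13 14 16)= [0, 6, 2, 3, 4, 5, 15, 7, 8, 9, 10, 11, 12, 14, 16, 17, 1, 13]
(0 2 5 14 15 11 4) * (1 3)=(0 2 5 14 15 11 4)(1 3)=[2, 3, 5, 1, 0, 14, 6, 7, 8, 9, 10, 4, 12, 13, 15, 11]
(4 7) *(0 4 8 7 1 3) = [4, 3, 2, 0, 1, 5, 6, 8, 7] = (0 4 1 3)(7 8)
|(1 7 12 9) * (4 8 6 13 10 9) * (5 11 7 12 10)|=|(1 12 4 8 6 13 5 11 7 10 9)|=11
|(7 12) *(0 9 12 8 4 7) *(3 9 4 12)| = 10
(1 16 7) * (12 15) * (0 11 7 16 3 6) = (16)(0 11 7 1 3 6)(12 15) = [11, 3, 2, 6, 4, 5, 0, 1, 8, 9, 10, 7, 15, 13, 14, 12, 16]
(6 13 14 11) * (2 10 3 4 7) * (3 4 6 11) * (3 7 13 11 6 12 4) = (2 10 3 12 4 13 14 7)(6 11) = [0, 1, 10, 12, 13, 5, 11, 2, 8, 9, 3, 6, 4, 14, 7]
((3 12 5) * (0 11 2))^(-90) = [0, 1, 2, 3, 4, 5, 6, 7, 8, 9, 10, 11, 12] = (12)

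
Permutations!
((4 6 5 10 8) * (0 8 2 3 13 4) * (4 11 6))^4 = [0, 1, 6, 5, 4, 13, 3, 7, 8, 9, 11, 2, 12, 10] = (2 6 3 5 13 10 11)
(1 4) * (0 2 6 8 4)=(0 2 6 8 4 1)=[2, 0, 6, 3, 1, 5, 8, 7, 4]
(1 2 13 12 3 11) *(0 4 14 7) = (0 4 14 7)(1 2 13 12 3 11) = [4, 2, 13, 11, 14, 5, 6, 0, 8, 9, 10, 1, 3, 12, 7]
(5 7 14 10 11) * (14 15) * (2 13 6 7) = (2 13 6 7 15 14 10 11 5) = [0, 1, 13, 3, 4, 2, 7, 15, 8, 9, 11, 5, 12, 6, 10, 14]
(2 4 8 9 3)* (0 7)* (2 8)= (0 7)(2 4)(3 8 9)= [7, 1, 4, 8, 2, 5, 6, 0, 9, 3]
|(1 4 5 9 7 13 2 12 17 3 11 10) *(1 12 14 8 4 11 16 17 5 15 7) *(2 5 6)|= |(1 11 10 12 6 2 14 8 4 15 7 13 5 9)(3 16 17)|= 42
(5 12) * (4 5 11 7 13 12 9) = (4 5 9)(7 13 12 11) = [0, 1, 2, 3, 5, 9, 6, 13, 8, 4, 10, 7, 11, 12]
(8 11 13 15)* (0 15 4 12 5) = [15, 1, 2, 3, 12, 0, 6, 7, 11, 9, 10, 13, 5, 4, 14, 8] = (0 15 8 11 13 4 12 5)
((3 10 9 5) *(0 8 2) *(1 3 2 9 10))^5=(10)(1 3)=[0, 3, 2, 1, 4, 5, 6, 7, 8, 9, 10]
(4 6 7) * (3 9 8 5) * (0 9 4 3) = (0 9 8 5)(3 4 6 7) = [9, 1, 2, 4, 6, 0, 7, 3, 5, 8]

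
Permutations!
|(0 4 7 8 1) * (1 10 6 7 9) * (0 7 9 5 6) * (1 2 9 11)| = 18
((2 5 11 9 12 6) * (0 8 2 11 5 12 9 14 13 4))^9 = (14) = [0, 1, 2, 3, 4, 5, 6, 7, 8, 9, 10, 11, 12, 13, 14]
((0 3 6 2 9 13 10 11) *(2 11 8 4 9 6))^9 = (0 11 6 2 3)(4 8 10 13 9) = [11, 1, 3, 0, 8, 5, 2, 7, 10, 4, 13, 6, 12, 9]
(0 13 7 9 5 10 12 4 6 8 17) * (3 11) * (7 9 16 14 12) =(0 13 9 5 10 7 16 14 12 4 6 8 17)(3 11) =[13, 1, 2, 11, 6, 10, 8, 16, 17, 5, 7, 3, 4, 9, 12, 15, 14, 0]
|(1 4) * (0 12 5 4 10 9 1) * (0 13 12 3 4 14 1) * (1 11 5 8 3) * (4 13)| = 12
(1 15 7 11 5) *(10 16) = [0, 15, 2, 3, 4, 1, 6, 11, 8, 9, 16, 5, 12, 13, 14, 7, 10] = (1 15 7 11 5)(10 16)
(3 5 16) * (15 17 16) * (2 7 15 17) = [0, 1, 7, 5, 4, 17, 6, 15, 8, 9, 10, 11, 12, 13, 14, 2, 3, 16] = (2 7 15)(3 5 17 16)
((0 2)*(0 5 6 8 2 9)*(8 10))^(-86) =(2 8 10 6 5) =[0, 1, 8, 3, 4, 2, 5, 7, 10, 9, 6]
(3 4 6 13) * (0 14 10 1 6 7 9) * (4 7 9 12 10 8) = (0 14 8 4 9)(1 6 13 3 7 12 10) = [14, 6, 2, 7, 9, 5, 13, 12, 4, 0, 1, 11, 10, 3, 8]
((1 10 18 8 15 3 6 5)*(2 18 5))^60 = (18) = [0, 1, 2, 3, 4, 5, 6, 7, 8, 9, 10, 11, 12, 13, 14, 15, 16, 17, 18]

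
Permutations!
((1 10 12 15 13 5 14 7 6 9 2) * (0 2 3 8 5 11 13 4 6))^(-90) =(0 9 1 8 12 14 4)(2 3 10 5 15 7 6) =[9, 8, 3, 10, 0, 15, 2, 6, 12, 1, 5, 11, 14, 13, 4, 7]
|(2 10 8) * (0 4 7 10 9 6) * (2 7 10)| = |(0 4 10 8 7 2 9 6)| = 8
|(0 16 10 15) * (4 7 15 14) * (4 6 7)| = |(0 16 10 14 6 7 15)| = 7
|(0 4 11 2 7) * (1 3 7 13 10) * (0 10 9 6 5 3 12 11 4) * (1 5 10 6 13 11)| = 10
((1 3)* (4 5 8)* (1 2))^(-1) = (1 2 3)(4 8 5) = [0, 2, 3, 1, 8, 4, 6, 7, 5]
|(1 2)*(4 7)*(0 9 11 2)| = 10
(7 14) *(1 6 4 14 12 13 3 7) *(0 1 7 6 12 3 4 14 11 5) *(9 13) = (0 1 12 9 13 4 11 5)(3 6 14 7) = [1, 12, 2, 6, 11, 0, 14, 3, 8, 13, 10, 5, 9, 4, 7]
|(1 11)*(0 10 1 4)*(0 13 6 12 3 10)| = 8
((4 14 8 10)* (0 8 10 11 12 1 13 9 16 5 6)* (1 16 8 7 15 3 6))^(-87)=(0 3 7 6 15)(1 13 9 8 11 12 16 5)=[3, 13, 2, 7, 4, 1, 15, 6, 11, 8, 10, 12, 16, 9, 14, 0, 5]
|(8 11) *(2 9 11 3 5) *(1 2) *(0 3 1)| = 15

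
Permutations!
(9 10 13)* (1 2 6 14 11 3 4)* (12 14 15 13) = [0, 2, 6, 4, 1, 5, 15, 7, 8, 10, 12, 3, 14, 9, 11, 13] = (1 2 6 15 13 9 10 12 14 11 3 4)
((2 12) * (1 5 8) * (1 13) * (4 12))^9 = (1 5 8 13) = [0, 5, 2, 3, 4, 8, 6, 7, 13, 9, 10, 11, 12, 1]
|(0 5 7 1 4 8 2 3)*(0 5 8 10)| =9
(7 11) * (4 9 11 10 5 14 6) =(4 9 11 7 10 5 14 6) =[0, 1, 2, 3, 9, 14, 4, 10, 8, 11, 5, 7, 12, 13, 6]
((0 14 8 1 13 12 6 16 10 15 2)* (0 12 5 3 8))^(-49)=[14, 13, 15, 8, 4, 3, 12, 7, 1, 9, 16, 11, 2, 5, 0, 10, 6]=(0 14)(1 13 5 3 8)(2 15 10 16 6 12)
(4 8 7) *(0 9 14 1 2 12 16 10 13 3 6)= [9, 2, 12, 6, 8, 5, 0, 4, 7, 14, 13, 11, 16, 3, 1, 15, 10]= (0 9 14 1 2 12 16 10 13 3 6)(4 8 7)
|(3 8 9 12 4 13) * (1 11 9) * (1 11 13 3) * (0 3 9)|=|(0 3 8 11)(1 13)(4 9 12)|=12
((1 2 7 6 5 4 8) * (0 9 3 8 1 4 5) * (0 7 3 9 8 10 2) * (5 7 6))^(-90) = (10)(0 4)(1 8) = [4, 8, 2, 3, 0, 5, 6, 7, 1, 9, 10]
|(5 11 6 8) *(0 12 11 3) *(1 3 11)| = |(0 12 1 3)(5 11 6 8)| = 4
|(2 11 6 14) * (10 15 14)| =|(2 11 6 10 15 14)| =6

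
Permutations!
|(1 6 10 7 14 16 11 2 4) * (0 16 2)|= 21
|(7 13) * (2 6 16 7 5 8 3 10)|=|(2 6 16 7 13 5 8 3 10)|=9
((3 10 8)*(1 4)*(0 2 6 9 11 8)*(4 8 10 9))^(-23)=(0 9 1 2 11 8 6 10 3 4)=[9, 2, 11, 4, 0, 5, 10, 7, 6, 1, 3, 8]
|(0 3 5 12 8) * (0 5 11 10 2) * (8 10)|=|(0 3 11 8 5 12 10 2)|=8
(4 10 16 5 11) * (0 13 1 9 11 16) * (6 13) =(0 6 13 1 9 11 4 10)(5 16) =[6, 9, 2, 3, 10, 16, 13, 7, 8, 11, 0, 4, 12, 1, 14, 15, 5]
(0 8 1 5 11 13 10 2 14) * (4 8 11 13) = (0 11 4 8 1 5 13 10 2 14) = [11, 5, 14, 3, 8, 13, 6, 7, 1, 9, 2, 4, 12, 10, 0]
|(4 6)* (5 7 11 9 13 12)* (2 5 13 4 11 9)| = |(2 5 7 9 4 6 11)(12 13)| = 14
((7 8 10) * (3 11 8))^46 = (3 11 8 10 7) = [0, 1, 2, 11, 4, 5, 6, 3, 10, 9, 7, 8]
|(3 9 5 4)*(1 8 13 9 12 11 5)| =|(1 8 13 9)(3 12 11 5 4)| =20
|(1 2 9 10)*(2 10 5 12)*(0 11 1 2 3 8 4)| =11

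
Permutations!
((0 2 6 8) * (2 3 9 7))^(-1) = [8, 1, 7, 0, 4, 5, 2, 9, 6, 3] = (0 8 6 2 7 9 3)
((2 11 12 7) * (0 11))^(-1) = (0 2 7 12 11) = [2, 1, 7, 3, 4, 5, 6, 12, 8, 9, 10, 0, 11]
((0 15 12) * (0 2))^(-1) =(0 2 12 15) =[2, 1, 12, 3, 4, 5, 6, 7, 8, 9, 10, 11, 15, 13, 14, 0]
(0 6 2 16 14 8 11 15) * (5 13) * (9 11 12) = (0 6 2 16 14 8 12 9 11 15)(5 13) = [6, 1, 16, 3, 4, 13, 2, 7, 12, 11, 10, 15, 9, 5, 8, 0, 14]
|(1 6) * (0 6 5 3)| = |(0 6 1 5 3)| = 5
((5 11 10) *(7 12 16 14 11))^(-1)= (5 10 11 14 16 12 7)= [0, 1, 2, 3, 4, 10, 6, 5, 8, 9, 11, 14, 7, 13, 16, 15, 12]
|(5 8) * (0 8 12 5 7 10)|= 4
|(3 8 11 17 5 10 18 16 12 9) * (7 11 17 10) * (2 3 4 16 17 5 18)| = 28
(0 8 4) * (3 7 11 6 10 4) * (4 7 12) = [8, 1, 2, 12, 0, 5, 10, 11, 3, 9, 7, 6, 4] = (0 8 3 12 4)(6 10 7 11)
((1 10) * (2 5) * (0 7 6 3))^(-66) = [6, 1, 2, 7, 4, 5, 0, 3, 8, 9, 10] = (10)(0 6)(3 7)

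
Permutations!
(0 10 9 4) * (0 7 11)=(0 10 9 4 7 11)=[10, 1, 2, 3, 7, 5, 6, 11, 8, 4, 9, 0]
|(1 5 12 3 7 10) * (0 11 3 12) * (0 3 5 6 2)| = |(12)(0 11 5 3 7 10 1 6 2)| = 9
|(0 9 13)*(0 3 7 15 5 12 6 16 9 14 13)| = |(0 14 13 3 7 15 5 12 6 16 9)| = 11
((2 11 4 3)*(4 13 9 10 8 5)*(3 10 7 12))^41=(2 3 12 7 9 13 11)(4 10 8 5)=[0, 1, 3, 12, 10, 4, 6, 9, 5, 13, 8, 2, 7, 11]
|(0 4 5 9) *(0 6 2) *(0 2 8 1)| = 7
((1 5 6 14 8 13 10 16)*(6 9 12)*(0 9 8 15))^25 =[9, 5, 2, 3, 4, 8, 14, 7, 13, 12, 16, 11, 6, 10, 15, 0, 1] =(0 9 12 6 14 15)(1 5 8 13 10 16)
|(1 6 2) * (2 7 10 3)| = |(1 6 7 10 3 2)| = 6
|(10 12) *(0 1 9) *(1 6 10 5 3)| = 8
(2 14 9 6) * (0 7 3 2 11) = [7, 1, 14, 2, 4, 5, 11, 3, 8, 6, 10, 0, 12, 13, 9] = (0 7 3 2 14 9 6 11)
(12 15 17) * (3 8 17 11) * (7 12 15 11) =(3 8 17 15 7 12 11) =[0, 1, 2, 8, 4, 5, 6, 12, 17, 9, 10, 3, 11, 13, 14, 7, 16, 15]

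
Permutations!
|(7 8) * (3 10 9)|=6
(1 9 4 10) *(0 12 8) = (0 12 8)(1 9 4 10) = [12, 9, 2, 3, 10, 5, 6, 7, 0, 4, 1, 11, 8]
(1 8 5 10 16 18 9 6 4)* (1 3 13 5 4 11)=(1 8 4 3 13 5 10 16 18 9 6 11)=[0, 8, 2, 13, 3, 10, 11, 7, 4, 6, 16, 1, 12, 5, 14, 15, 18, 17, 9]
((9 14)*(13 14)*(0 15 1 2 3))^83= (0 2 15 3 1)(9 14 13)= [2, 0, 15, 1, 4, 5, 6, 7, 8, 14, 10, 11, 12, 9, 13, 3]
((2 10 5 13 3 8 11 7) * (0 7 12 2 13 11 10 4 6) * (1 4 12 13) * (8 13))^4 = (13)(0 6 4 1 7) = [6, 7, 2, 3, 1, 5, 4, 0, 8, 9, 10, 11, 12, 13]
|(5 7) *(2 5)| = 3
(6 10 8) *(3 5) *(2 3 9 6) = (2 3 5 9 6 10 8) = [0, 1, 3, 5, 4, 9, 10, 7, 2, 6, 8]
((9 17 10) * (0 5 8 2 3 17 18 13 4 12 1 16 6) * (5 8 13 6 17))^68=(0 1 8 16 2 17 3 10 5 9 13 18 4 6 12)=[1, 8, 17, 10, 6, 9, 12, 7, 16, 13, 5, 11, 0, 18, 14, 15, 2, 3, 4]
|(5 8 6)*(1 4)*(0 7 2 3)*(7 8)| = 14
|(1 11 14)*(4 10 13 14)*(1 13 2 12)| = 6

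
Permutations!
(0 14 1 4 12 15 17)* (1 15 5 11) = (0 14 15 17)(1 4 12 5 11) = [14, 4, 2, 3, 12, 11, 6, 7, 8, 9, 10, 1, 5, 13, 15, 17, 16, 0]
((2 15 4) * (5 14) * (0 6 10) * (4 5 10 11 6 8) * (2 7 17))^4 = (0 17 14 4 15)(2 10 7 5 8) = [17, 1, 10, 3, 15, 8, 6, 5, 2, 9, 7, 11, 12, 13, 4, 0, 16, 14]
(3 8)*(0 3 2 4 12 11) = (0 3 8 2 4 12 11) = [3, 1, 4, 8, 12, 5, 6, 7, 2, 9, 10, 0, 11]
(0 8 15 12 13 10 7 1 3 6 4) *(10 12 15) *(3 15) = [8, 15, 2, 6, 0, 5, 4, 1, 10, 9, 7, 11, 13, 12, 14, 3] = (0 8 10 7 1 15 3 6 4)(12 13)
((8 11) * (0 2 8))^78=[8, 1, 11, 3, 4, 5, 6, 7, 0, 9, 10, 2]=(0 8)(2 11)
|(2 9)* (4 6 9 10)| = |(2 10 4 6 9)| = 5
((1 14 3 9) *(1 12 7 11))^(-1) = (1 11 7 12 9 3 14) = [0, 11, 2, 14, 4, 5, 6, 12, 8, 3, 10, 7, 9, 13, 1]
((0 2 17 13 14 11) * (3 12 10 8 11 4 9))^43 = (0 3 17 10 14 11 9 2 12 13 8 4) = [3, 1, 12, 17, 0, 5, 6, 7, 4, 2, 14, 9, 13, 8, 11, 15, 16, 10]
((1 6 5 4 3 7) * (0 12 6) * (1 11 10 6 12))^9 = (12)(0 1)(3 11 6 4 7 10 5) = [1, 0, 2, 11, 7, 3, 4, 10, 8, 9, 5, 6, 12]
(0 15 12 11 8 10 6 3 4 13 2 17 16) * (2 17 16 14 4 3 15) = [2, 1, 16, 3, 13, 5, 15, 7, 10, 9, 6, 8, 11, 17, 4, 12, 0, 14] = (0 2 16)(4 13 17 14)(6 15 12 11 8 10)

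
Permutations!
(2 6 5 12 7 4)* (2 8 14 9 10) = [0, 1, 6, 3, 8, 12, 5, 4, 14, 10, 2, 11, 7, 13, 9] = (2 6 5 12 7 4 8 14 9 10)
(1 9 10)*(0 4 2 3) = (0 4 2 3)(1 9 10) = [4, 9, 3, 0, 2, 5, 6, 7, 8, 10, 1]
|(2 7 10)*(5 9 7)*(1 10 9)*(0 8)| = 4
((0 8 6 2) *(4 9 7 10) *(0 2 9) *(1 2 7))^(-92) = (0 10 2 9 8 4 7 1 6) = [10, 6, 9, 3, 7, 5, 0, 1, 4, 8, 2]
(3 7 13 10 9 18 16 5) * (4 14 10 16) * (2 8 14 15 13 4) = (2 8 14 10 9 18)(3 7 4 15 13 16 5) = [0, 1, 8, 7, 15, 3, 6, 4, 14, 18, 9, 11, 12, 16, 10, 13, 5, 17, 2]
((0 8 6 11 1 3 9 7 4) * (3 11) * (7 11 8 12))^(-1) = (0 4 7 12)(1 11 9 3 6 8) = [4, 11, 2, 6, 7, 5, 8, 12, 1, 3, 10, 9, 0]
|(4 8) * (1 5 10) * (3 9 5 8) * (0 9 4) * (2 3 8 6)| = |(0 9 5 10 1 6 2 3 4 8)| = 10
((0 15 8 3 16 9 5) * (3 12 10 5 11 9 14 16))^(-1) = (0 5 10 12 8 15)(9 11)(14 16) = [5, 1, 2, 3, 4, 10, 6, 7, 15, 11, 12, 9, 8, 13, 16, 0, 14]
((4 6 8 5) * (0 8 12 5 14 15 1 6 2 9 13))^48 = (15) = [0, 1, 2, 3, 4, 5, 6, 7, 8, 9, 10, 11, 12, 13, 14, 15]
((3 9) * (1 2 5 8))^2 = (9)(1 5)(2 8) = [0, 5, 8, 3, 4, 1, 6, 7, 2, 9]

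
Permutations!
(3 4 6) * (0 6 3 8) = (0 6 8)(3 4) = [6, 1, 2, 4, 3, 5, 8, 7, 0]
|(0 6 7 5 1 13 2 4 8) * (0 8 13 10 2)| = |(0 6 7 5 1 10 2 4 13)| = 9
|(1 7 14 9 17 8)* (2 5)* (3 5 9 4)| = 10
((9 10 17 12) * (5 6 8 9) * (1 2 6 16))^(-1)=(1 16 5 12 17 10 9 8 6 2)=[0, 16, 1, 3, 4, 12, 2, 7, 6, 8, 9, 11, 17, 13, 14, 15, 5, 10]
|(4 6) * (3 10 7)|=|(3 10 7)(4 6)|=6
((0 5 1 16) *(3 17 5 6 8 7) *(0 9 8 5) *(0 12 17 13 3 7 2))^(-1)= (0 2 8 9 16 1 5 6)(3 13)(12 17)= [2, 5, 8, 13, 4, 6, 0, 7, 9, 16, 10, 11, 17, 3, 14, 15, 1, 12]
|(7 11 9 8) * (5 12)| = 4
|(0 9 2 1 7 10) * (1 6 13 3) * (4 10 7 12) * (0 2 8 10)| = 11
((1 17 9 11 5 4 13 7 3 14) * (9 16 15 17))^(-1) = [0, 14, 2, 7, 5, 11, 6, 13, 8, 1, 10, 9, 12, 4, 3, 16, 17, 15] = (1 14 3 7 13 4 5 11 9)(15 16 17)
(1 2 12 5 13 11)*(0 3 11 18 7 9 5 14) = (0 3 11 1 2 12 14)(5 13 18 7 9) = [3, 2, 12, 11, 4, 13, 6, 9, 8, 5, 10, 1, 14, 18, 0, 15, 16, 17, 7]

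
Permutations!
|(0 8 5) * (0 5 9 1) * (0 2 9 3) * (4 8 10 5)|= 6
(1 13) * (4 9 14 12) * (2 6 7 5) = (1 13)(2 6 7 5)(4 9 14 12) = [0, 13, 6, 3, 9, 2, 7, 5, 8, 14, 10, 11, 4, 1, 12]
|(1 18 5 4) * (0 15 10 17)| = |(0 15 10 17)(1 18 5 4)| = 4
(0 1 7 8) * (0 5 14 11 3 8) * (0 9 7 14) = [1, 14, 2, 8, 4, 0, 6, 9, 5, 7, 10, 3, 12, 13, 11] = (0 1 14 11 3 8 5)(7 9)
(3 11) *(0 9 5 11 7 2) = (0 9 5 11 3 7 2) = [9, 1, 0, 7, 4, 11, 6, 2, 8, 5, 10, 3]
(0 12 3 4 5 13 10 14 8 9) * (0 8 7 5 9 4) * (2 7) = (0 12 3)(2 7 5 13 10 14)(4 9 8) = [12, 1, 7, 0, 9, 13, 6, 5, 4, 8, 14, 11, 3, 10, 2]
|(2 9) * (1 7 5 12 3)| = 10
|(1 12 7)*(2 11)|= |(1 12 7)(2 11)|= 6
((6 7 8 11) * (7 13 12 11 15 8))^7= [0, 1, 2, 3, 4, 5, 11, 7, 15, 9, 10, 12, 13, 6, 14, 8]= (6 11 12 13)(8 15)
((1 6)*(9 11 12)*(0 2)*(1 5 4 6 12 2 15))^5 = (0 11 12 15 2 9 1)(4 5 6) = [11, 0, 9, 3, 5, 6, 4, 7, 8, 1, 10, 12, 15, 13, 14, 2]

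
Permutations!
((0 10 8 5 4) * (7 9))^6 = (0 10 8 5 4) = [10, 1, 2, 3, 0, 4, 6, 7, 5, 9, 8]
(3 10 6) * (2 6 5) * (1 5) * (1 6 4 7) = (1 5 2 4 7)(3 10 6) = [0, 5, 4, 10, 7, 2, 3, 1, 8, 9, 6]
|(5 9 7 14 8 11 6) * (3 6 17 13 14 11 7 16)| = 30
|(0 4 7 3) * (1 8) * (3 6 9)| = |(0 4 7 6 9 3)(1 8)| = 6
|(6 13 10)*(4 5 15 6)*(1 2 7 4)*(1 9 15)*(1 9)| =10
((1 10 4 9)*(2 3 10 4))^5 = (1 9 4)(2 10 3) = [0, 9, 10, 2, 1, 5, 6, 7, 8, 4, 3]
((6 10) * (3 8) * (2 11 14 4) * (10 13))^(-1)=(2 4 14 11)(3 8)(6 10 13)=[0, 1, 4, 8, 14, 5, 10, 7, 3, 9, 13, 2, 12, 6, 11]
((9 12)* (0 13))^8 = (13) = [0, 1, 2, 3, 4, 5, 6, 7, 8, 9, 10, 11, 12, 13]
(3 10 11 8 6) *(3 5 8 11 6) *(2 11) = (2 11)(3 10 6 5 8) = [0, 1, 11, 10, 4, 8, 5, 7, 3, 9, 6, 2]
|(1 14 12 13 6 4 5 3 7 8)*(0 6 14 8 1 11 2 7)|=15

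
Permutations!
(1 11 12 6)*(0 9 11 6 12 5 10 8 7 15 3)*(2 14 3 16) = (0 9 11 5 10 8 7 15 16 2 14 3)(1 6) = [9, 6, 14, 0, 4, 10, 1, 15, 7, 11, 8, 5, 12, 13, 3, 16, 2]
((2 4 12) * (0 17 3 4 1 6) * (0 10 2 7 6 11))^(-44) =[0, 1, 2, 3, 4, 5, 6, 7, 8, 9, 10, 11, 12, 13, 14, 15, 16, 17] =(17)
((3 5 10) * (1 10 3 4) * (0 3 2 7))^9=(10)(0 7 2 5 3)=[7, 1, 5, 0, 4, 3, 6, 2, 8, 9, 10]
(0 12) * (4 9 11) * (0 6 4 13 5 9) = (0 12 6 4)(5 9 11 13) = [12, 1, 2, 3, 0, 9, 4, 7, 8, 11, 10, 13, 6, 5]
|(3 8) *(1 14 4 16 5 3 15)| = |(1 14 4 16 5 3 8 15)| = 8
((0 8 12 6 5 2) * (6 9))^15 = [8, 1, 0, 3, 4, 2, 5, 7, 12, 6, 10, 11, 9] = (0 8 12 9 6 5 2)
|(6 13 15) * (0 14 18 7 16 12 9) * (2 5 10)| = 21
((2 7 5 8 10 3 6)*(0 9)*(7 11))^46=(2 3 8 7)(5 11 6 10)=[0, 1, 3, 8, 4, 11, 10, 2, 7, 9, 5, 6]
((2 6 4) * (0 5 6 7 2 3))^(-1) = [3, 1, 7, 4, 6, 0, 5, 2] = (0 3 4 6 5)(2 7)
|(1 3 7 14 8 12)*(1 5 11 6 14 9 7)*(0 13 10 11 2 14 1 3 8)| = |(0 13 10 11 6 1 8 12 5 2 14)(7 9)| = 22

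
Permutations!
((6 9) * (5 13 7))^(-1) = (5 7 13)(6 9) = [0, 1, 2, 3, 4, 7, 9, 13, 8, 6, 10, 11, 12, 5]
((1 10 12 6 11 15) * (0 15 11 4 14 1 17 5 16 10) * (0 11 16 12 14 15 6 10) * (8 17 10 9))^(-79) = (0 4 10 1 16 6 15 14 11)(5 12 9 8 17) = [4, 16, 2, 3, 10, 12, 15, 7, 17, 8, 1, 0, 9, 13, 11, 14, 6, 5]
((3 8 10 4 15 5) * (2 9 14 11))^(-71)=(2 9 14 11)(3 8 10 4 15 5)=[0, 1, 9, 8, 15, 3, 6, 7, 10, 14, 4, 2, 12, 13, 11, 5]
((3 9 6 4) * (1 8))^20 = (9) = [0, 1, 2, 3, 4, 5, 6, 7, 8, 9]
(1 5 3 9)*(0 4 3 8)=(0 4 3 9 1 5 8)=[4, 5, 2, 9, 3, 8, 6, 7, 0, 1]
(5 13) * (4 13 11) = [0, 1, 2, 3, 13, 11, 6, 7, 8, 9, 10, 4, 12, 5] = (4 13 5 11)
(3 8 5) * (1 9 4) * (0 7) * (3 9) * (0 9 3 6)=(0 7 9 4 1 6)(3 8 5)=[7, 6, 2, 8, 1, 3, 0, 9, 5, 4]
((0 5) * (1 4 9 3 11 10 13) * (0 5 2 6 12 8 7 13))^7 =(0 1 2 4 6 9 12 3 8 11 7 10 13) =[1, 2, 4, 8, 6, 5, 9, 10, 11, 12, 13, 7, 3, 0]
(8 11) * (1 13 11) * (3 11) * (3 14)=(1 13 14 3 11 8)=[0, 13, 2, 11, 4, 5, 6, 7, 1, 9, 10, 8, 12, 14, 3]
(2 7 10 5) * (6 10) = (2 7 6 10 5) = [0, 1, 7, 3, 4, 2, 10, 6, 8, 9, 5]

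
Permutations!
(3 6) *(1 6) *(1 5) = (1 6 3 5) = [0, 6, 2, 5, 4, 1, 3]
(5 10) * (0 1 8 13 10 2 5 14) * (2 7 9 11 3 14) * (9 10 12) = [1, 8, 5, 14, 4, 7, 6, 10, 13, 11, 2, 3, 9, 12, 0] = (0 1 8 13 12 9 11 3 14)(2 5 7 10)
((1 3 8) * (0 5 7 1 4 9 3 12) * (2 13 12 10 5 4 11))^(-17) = (0 4 9 3 8 11 2 13 12)(1 7 5 10) = [4, 7, 13, 8, 9, 10, 6, 5, 11, 3, 1, 2, 0, 12]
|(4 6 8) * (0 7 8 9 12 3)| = |(0 7 8 4 6 9 12 3)| = 8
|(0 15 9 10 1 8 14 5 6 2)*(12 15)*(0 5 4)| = 9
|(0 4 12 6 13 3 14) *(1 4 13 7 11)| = |(0 13 3 14)(1 4 12 6 7 11)| = 12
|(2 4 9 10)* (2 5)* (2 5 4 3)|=|(2 3)(4 9 10)|=6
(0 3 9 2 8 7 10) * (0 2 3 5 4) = [5, 1, 8, 9, 0, 4, 6, 10, 7, 3, 2] = (0 5 4)(2 8 7 10)(3 9)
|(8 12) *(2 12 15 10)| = |(2 12 8 15 10)| = 5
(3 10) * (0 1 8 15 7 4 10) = (0 1 8 15 7 4 10 3) = [1, 8, 2, 0, 10, 5, 6, 4, 15, 9, 3, 11, 12, 13, 14, 7]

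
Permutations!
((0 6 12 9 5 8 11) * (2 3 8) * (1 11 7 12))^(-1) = [11, 6, 5, 2, 4, 9, 0, 8, 3, 12, 10, 1, 7] = (0 11 1 6)(2 5 9 12 7 8 3)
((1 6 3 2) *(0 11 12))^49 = (0 11 12)(1 6 3 2) = [11, 6, 1, 2, 4, 5, 3, 7, 8, 9, 10, 12, 0]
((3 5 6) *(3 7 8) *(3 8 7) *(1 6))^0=(8)=[0, 1, 2, 3, 4, 5, 6, 7, 8]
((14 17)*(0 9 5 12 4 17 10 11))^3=(0 12 14)(4 10 9)(5 17 11)=[12, 1, 2, 3, 10, 17, 6, 7, 8, 4, 9, 5, 14, 13, 0, 15, 16, 11]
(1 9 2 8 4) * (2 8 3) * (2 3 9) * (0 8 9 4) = [8, 2, 4, 3, 1, 5, 6, 7, 0, 9] = (9)(0 8)(1 2 4)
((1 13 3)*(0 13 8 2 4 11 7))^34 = (0 11 2 1 13 7 4 8 3) = [11, 13, 1, 0, 8, 5, 6, 4, 3, 9, 10, 2, 12, 7]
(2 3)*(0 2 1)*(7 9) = (0 2 3 1)(7 9) = [2, 0, 3, 1, 4, 5, 6, 9, 8, 7]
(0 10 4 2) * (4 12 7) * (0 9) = [10, 1, 9, 3, 2, 5, 6, 4, 8, 0, 12, 11, 7] = (0 10 12 7 4 2 9)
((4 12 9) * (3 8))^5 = [0, 1, 2, 8, 9, 5, 6, 7, 3, 12, 10, 11, 4] = (3 8)(4 9 12)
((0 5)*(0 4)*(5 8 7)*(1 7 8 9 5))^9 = (0 9 5 4)(1 7) = [9, 7, 2, 3, 0, 4, 6, 1, 8, 5]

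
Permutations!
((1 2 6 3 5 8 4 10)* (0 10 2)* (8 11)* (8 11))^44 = (11)(0 1 10)(2 3 8)(4 6 5) = [1, 10, 3, 8, 6, 4, 5, 7, 2, 9, 0, 11]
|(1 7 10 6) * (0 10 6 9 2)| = |(0 10 9 2)(1 7 6)| = 12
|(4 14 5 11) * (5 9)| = |(4 14 9 5 11)| = 5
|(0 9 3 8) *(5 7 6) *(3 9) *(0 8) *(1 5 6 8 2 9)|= 6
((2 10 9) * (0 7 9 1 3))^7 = (10) = [0, 1, 2, 3, 4, 5, 6, 7, 8, 9, 10]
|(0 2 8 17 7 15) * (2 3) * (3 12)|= 8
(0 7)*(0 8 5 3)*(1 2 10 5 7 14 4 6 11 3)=(0 14 4 6 11 3)(1 2 10 5)(7 8)=[14, 2, 10, 0, 6, 1, 11, 8, 7, 9, 5, 3, 12, 13, 4]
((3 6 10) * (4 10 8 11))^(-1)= (3 10 4 11 8 6)= [0, 1, 2, 10, 11, 5, 3, 7, 6, 9, 4, 8]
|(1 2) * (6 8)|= |(1 2)(6 8)|= 2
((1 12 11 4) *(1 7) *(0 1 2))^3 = [11, 4, 12, 3, 0, 5, 6, 1, 8, 9, 10, 2, 7] = (0 11 2 12 7 1 4)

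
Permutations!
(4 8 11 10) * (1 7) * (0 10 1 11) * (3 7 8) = (0 10 4 3 7 11 1 8) = [10, 8, 2, 7, 3, 5, 6, 11, 0, 9, 4, 1]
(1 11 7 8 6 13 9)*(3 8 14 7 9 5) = (1 11 9)(3 8 6 13 5)(7 14) = [0, 11, 2, 8, 4, 3, 13, 14, 6, 1, 10, 9, 12, 5, 7]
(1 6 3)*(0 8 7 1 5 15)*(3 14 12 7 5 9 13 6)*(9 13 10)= (0 8 5 15)(1 3 13 6 14 12 7)(9 10)= [8, 3, 2, 13, 4, 15, 14, 1, 5, 10, 9, 11, 7, 6, 12, 0]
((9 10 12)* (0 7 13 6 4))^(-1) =(0 4 6 13 7)(9 12 10) =[4, 1, 2, 3, 6, 5, 13, 0, 8, 12, 9, 11, 10, 7]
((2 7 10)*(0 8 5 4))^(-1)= [4, 1, 10, 3, 5, 8, 6, 2, 0, 9, 7]= (0 4 5 8)(2 10 7)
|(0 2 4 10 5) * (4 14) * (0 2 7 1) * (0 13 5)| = |(0 7 1 13 5 2 14 4 10)| = 9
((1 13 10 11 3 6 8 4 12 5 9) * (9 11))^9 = (1 13 10 9)(3 8 12 11 6 4 5) = [0, 13, 2, 8, 5, 3, 4, 7, 12, 1, 9, 6, 11, 10]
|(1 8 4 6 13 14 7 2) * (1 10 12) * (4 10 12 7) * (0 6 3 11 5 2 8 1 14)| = |(0 6 13)(2 12 14 4 3 11 5)(7 8 10)| = 21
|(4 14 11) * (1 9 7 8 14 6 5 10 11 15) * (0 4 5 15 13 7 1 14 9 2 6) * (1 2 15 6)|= 24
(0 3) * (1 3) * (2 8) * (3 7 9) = (0 1 7 9 3)(2 8) = [1, 7, 8, 0, 4, 5, 6, 9, 2, 3]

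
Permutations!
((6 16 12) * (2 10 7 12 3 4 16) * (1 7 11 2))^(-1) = (1 6 12 7)(2 11 10)(3 16 4) = [0, 6, 11, 16, 3, 5, 12, 1, 8, 9, 2, 10, 7, 13, 14, 15, 4]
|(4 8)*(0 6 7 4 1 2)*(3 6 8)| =|(0 8 1 2)(3 6 7 4)| =4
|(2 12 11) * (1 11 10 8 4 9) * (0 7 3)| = |(0 7 3)(1 11 2 12 10 8 4 9)| = 24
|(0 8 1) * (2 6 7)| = 3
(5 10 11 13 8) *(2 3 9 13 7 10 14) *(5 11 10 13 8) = (2 3 9 8 11 7 13 5 14) = [0, 1, 3, 9, 4, 14, 6, 13, 11, 8, 10, 7, 12, 5, 2]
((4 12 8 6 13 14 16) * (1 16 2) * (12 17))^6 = [0, 6, 8, 3, 14, 5, 4, 7, 16, 9, 10, 11, 1, 17, 12, 15, 13, 2] = (1 6 4 14 12)(2 8 16 13 17)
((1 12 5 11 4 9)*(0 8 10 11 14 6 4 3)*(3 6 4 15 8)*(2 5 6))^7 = (0 3)(1 2 6 14 8 9 11 12 5 15 4 10) = [3, 2, 6, 0, 10, 15, 14, 7, 9, 11, 1, 12, 5, 13, 8, 4]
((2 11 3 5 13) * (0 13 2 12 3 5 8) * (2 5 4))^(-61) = (0 8 3 12 13)(2 4 11) = [8, 1, 4, 12, 11, 5, 6, 7, 3, 9, 10, 2, 13, 0]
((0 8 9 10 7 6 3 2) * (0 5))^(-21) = (0 3 10)(2 7 8)(5 6 9) = [3, 1, 7, 10, 4, 6, 9, 8, 2, 5, 0]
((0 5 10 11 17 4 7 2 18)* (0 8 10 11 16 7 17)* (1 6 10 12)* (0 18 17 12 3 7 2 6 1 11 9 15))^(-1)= (0 15 9 5)(2 16 10 6 7 3 8 18 11 12 4 17)= [15, 1, 16, 8, 17, 0, 7, 3, 18, 5, 6, 12, 4, 13, 14, 9, 10, 2, 11]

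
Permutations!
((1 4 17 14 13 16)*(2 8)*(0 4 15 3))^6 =[1, 14, 2, 16, 15, 5, 6, 7, 8, 9, 10, 11, 12, 4, 0, 13, 17, 3] =(0 1 14)(3 16 17)(4 15 13)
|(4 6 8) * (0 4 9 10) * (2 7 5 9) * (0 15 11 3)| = 12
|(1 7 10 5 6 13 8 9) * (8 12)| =|(1 7 10 5 6 13 12 8 9)| =9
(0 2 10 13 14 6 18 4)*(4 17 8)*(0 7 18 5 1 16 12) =(0 2 10 13 14 6 5 1 16 12)(4 7 18 17 8) =[2, 16, 10, 3, 7, 1, 5, 18, 4, 9, 13, 11, 0, 14, 6, 15, 12, 8, 17]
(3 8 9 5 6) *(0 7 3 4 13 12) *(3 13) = (0 7 13 12)(3 8 9 5 6 4) = [7, 1, 2, 8, 3, 6, 4, 13, 9, 5, 10, 11, 0, 12]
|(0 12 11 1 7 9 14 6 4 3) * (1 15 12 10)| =|(0 10 1 7 9 14 6 4 3)(11 15 12)| =9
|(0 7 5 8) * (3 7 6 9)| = 7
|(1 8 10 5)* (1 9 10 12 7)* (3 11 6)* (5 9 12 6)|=8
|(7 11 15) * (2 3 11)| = |(2 3 11 15 7)| = 5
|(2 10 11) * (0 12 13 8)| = |(0 12 13 8)(2 10 11)| = 12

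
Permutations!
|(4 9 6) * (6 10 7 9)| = |(4 6)(7 9 10)| = 6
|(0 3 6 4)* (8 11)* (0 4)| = |(0 3 6)(8 11)| = 6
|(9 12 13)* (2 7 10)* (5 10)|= |(2 7 5 10)(9 12 13)|= 12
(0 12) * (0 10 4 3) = (0 12 10 4 3) = [12, 1, 2, 0, 3, 5, 6, 7, 8, 9, 4, 11, 10]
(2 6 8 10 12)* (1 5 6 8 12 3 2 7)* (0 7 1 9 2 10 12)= [7, 5, 8, 10, 4, 6, 0, 9, 12, 2, 3, 11, 1]= (0 7 9 2 8 12 1 5 6)(3 10)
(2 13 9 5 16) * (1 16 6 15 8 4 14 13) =(1 16 2)(4 14 13 9 5 6 15 8) =[0, 16, 1, 3, 14, 6, 15, 7, 4, 5, 10, 11, 12, 9, 13, 8, 2]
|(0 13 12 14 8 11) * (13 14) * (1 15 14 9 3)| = 8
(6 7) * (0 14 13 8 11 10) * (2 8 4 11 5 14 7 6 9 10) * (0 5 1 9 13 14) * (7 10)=(14)(0 10 5)(1 9 7 13 4 11 2 8)=[10, 9, 8, 3, 11, 0, 6, 13, 1, 7, 5, 2, 12, 4, 14]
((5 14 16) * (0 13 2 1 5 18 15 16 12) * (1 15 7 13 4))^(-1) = [12, 4, 13, 3, 0, 1, 6, 18, 8, 9, 10, 11, 14, 7, 5, 2, 15, 17, 16] = (0 12 14 5 1 4)(2 13 7 18 16 15)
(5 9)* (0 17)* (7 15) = (0 17)(5 9)(7 15) = [17, 1, 2, 3, 4, 9, 6, 15, 8, 5, 10, 11, 12, 13, 14, 7, 16, 0]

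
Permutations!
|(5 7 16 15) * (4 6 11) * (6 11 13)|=|(4 11)(5 7 16 15)(6 13)|=4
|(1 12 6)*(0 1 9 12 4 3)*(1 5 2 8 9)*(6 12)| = 9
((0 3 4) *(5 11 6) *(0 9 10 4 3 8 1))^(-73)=(0 1 8)(4 10 9)(5 6 11)=[1, 8, 2, 3, 10, 6, 11, 7, 0, 4, 9, 5]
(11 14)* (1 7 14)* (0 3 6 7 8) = (0 3 6 7 14 11 1 8) = [3, 8, 2, 6, 4, 5, 7, 14, 0, 9, 10, 1, 12, 13, 11]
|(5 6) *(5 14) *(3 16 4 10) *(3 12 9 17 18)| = |(3 16 4 10 12 9 17 18)(5 6 14)| = 24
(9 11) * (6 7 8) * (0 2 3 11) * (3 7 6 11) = (0 2 7 8 11 9) = [2, 1, 7, 3, 4, 5, 6, 8, 11, 0, 10, 9]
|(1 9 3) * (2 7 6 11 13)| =|(1 9 3)(2 7 6 11 13)| =15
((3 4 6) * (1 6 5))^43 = (1 4 6 5 3) = [0, 4, 2, 1, 6, 3, 5]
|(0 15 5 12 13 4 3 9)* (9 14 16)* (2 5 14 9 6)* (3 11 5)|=40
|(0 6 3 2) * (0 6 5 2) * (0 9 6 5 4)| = |(0 4)(2 5)(3 9 6)| = 6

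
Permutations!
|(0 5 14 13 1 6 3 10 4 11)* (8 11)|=|(0 5 14 13 1 6 3 10 4 8 11)|=11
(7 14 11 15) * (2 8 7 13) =(2 8 7 14 11 15 13) =[0, 1, 8, 3, 4, 5, 6, 14, 7, 9, 10, 15, 12, 2, 11, 13]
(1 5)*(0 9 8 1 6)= [9, 5, 2, 3, 4, 6, 0, 7, 1, 8]= (0 9 8 1 5 6)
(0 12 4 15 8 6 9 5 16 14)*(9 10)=(0 12 4 15 8 6 10 9 5 16 14)=[12, 1, 2, 3, 15, 16, 10, 7, 6, 5, 9, 11, 4, 13, 0, 8, 14]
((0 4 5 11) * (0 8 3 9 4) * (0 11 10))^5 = (0 4 8 10 9 11 5 3) = [4, 1, 2, 0, 8, 3, 6, 7, 10, 11, 9, 5]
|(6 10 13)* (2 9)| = |(2 9)(6 10 13)| = 6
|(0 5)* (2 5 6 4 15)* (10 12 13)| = 6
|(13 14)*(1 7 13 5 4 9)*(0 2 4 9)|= |(0 2 4)(1 7 13 14 5 9)|= 6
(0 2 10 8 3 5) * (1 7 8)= (0 2 10 1 7 8 3 5)= [2, 7, 10, 5, 4, 0, 6, 8, 3, 9, 1]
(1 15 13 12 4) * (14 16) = (1 15 13 12 4)(14 16) = [0, 15, 2, 3, 1, 5, 6, 7, 8, 9, 10, 11, 4, 12, 16, 13, 14]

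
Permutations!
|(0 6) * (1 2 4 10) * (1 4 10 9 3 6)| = 8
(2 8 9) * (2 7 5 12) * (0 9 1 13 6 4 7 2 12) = [9, 13, 8, 3, 7, 0, 4, 5, 1, 2, 10, 11, 12, 6] = (0 9 2 8 1 13 6 4 7 5)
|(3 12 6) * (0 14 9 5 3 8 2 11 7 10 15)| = 13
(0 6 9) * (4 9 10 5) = (0 6 10 5 4 9) = [6, 1, 2, 3, 9, 4, 10, 7, 8, 0, 5]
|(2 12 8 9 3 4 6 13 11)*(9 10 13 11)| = 10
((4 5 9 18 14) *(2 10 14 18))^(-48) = (18) = [0, 1, 2, 3, 4, 5, 6, 7, 8, 9, 10, 11, 12, 13, 14, 15, 16, 17, 18]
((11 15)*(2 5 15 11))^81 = [0, 1, 2, 3, 4, 5, 6, 7, 8, 9, 10, 11, 12, 13, 14, 15] = (15)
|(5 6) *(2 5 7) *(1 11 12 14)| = 4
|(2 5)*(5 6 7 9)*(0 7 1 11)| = |(0 7 9 5 2 6 1 11)| = 8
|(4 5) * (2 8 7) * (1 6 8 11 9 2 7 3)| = |(1 6 8 3)(2 11 9)(4 5)| = 12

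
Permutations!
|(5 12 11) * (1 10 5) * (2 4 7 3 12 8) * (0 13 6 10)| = 13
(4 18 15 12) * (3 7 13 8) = (3 7 13 8)(4 18 15 12) = [0, 1, 2, 7, 18, 5, 6, 13, 3, 9, 10, 11, 4, 8, 14, 12, 16, 17, 15]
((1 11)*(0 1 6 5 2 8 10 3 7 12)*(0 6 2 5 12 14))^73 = [1, 11, 8, 7, 4, 5, 12, 14, 10, 9, 3, 2, 6, 13, 0] = (0 1 11 2 8 10 3 7 14)(6 12)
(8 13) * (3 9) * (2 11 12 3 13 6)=[0, 1, 11, 9, 4, 5, 2, 7, 6, 13, 10, 12, 3, 8]=(2 11 12 3 9 13 8 6)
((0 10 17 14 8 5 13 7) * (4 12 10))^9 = (0 7 13 5 8 14 17 10 12 4) = [7, 1, 2, 3, 0, 8, 6, 13, 14, 9, 12, 11, 4, 5, 17, 15, 16, 10]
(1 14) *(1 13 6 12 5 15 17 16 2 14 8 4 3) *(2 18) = (1 8 4 3)(2 14 13 6 12 5 15 17 16 18) = [0, 8, 14, 1, 3, 15, 12, 7, 4, 9, 10, 11, 5, 6, 13, 17, 18, 16, 2]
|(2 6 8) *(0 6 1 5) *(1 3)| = 7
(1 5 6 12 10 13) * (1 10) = (1 5 6 12)(10 13) = [0, 5, 2, 3, 4, 6, 12, 7, 8, 9, 13, 11, 1, 10]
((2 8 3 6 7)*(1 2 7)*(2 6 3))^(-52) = (8) = [0, 1, 2, 3, 4, 5, 6, 7, 8]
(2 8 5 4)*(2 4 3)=(2 8 5 3)=[0, 1, 8, 2, 4, 3, 6, 7, 5]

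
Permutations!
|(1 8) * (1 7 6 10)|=|(1 8 7 6 10)|=5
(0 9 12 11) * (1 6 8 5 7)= (0 9 12 11)(1 6 8 5 7)= [9, 6, 2, 3, 4, 7, 8, 1, 5, 12, 10, 0, 11]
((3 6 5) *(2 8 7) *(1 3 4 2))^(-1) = (1 7 8 2 4 5 6 3) = [0, 7, 4, 1, 5, 6, 3, 8, 2]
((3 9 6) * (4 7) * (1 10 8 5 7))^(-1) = (1 4 7 5 8 10)(3 6 9) = [0, 4, 2, 6, 7, 8, 9, 5, 10, 3, 1]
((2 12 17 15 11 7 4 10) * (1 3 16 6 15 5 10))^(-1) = (1 4 7 11 15 6 16 3)(2 10 5 17 12) = [0, 4, 10, 1, 7, 17, 16, 11, 8, 9, 5, 15, 2, 13, 14, 6, 3, 12]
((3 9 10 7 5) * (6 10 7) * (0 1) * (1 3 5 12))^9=(0 7)(1 9)(3 12)(6 10)=[7, 9, 2, 12, 4, 5, 10, 0, 8, 1, 6, 11, 3]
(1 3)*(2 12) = (1 3)(2 12) = [0, 3, 12, 1, 4, 5, 6, 7, 8, 9, 10, 11, 2]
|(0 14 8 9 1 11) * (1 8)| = 4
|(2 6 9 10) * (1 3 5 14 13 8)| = 12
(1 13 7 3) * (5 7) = [0, 13, 2, 1, 4, 7, 6, 3, 8, 9, 10, 11, 12, 5] = (1 13 5 7 3)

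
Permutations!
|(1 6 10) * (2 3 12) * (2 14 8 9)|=|(1 6 10)(2 3 12 14 8 9)|=6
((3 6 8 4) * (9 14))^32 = (14) = [0, 1, 2, 3, 4, 5, 6, 7, 8, 9, 10, 11, 12, 13, 14]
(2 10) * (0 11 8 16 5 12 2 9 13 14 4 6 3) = (0 11 8 16 5 12 2 10 9 13 14 4 6 3) = [11, 1, 10, 0, 6, 12, 3, 7, 16, 13, 9, 8, 2, 14, 4, 15, 5]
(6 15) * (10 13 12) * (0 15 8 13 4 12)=(0 15 6 8 13)(4 12 10)=[15, 1, 2, 3, 12, 5, 8, 7, 13, 9, 4, 11, 10, 0, 14, 6]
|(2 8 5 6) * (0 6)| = 5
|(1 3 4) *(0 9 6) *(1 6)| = 6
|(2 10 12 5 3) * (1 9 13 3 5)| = |(1 9 13 3 2 10 12)| = 7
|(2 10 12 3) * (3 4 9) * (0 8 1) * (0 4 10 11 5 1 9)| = |(0 8 9 3 2 11 5 1 4)(10 12)| = 18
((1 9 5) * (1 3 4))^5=(9)=[0, 1, 2, 3, 4, 5, 6, 7, 8, 9]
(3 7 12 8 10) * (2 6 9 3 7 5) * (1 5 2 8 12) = (12)(1 5 8 10 7)(2 6 9 3) = [0, 5, 6, 2, 4, 8, 9, 1, 10, 3, 7, 11, 12]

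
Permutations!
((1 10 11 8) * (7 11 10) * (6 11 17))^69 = (1 6)(7 11)(8 17) = [0, 6, 2, 3, 4, 5, 1, 11, 17, 9, 10, 7, 12, 13, 14, 15, 16, 8]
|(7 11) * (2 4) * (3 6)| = |(2 4)(3 6)(7 11)| = 2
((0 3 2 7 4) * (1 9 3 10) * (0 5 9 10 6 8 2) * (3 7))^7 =[8, 10, 0, 6, 7, 4, 2, 9, 3, 5, 1] =(0 8 3 6 2)(1 10)(4 7 9 5)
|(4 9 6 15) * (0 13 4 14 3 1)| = 9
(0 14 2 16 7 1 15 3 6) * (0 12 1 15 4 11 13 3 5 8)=[14, 4, 16, 6, 11, 8, 12, 15, 0, 9, 10, 13, 1, 3, 2, 5, 7]=(0 14 2 16 7 15 5 8)(1 4 11 13 3 6 12)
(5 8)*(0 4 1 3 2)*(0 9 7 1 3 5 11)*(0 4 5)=(0 5 8 11 4 3 2 9 7 1)=[5, 0, 9, 2, 3, 8, 6, 1, 11, 7, 10, 4]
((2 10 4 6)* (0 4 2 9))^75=(0 9 6 4)(2 10)=[9, 1, 10, 3, 0, 5, 4, 7, 8, 6, 2]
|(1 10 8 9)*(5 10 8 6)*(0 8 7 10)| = 8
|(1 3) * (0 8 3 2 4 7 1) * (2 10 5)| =6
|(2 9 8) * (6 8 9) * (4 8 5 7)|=|(9)(2 6 5 7 4 8)|=6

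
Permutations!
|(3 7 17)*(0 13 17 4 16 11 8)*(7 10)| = 10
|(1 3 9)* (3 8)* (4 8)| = |(1 4 8 3 9)| = 5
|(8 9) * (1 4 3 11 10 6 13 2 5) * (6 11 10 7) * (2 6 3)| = 4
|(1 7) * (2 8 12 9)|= |(1 7)(2 8 12 9)|= 4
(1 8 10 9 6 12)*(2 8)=[0, 2, 8, 3, 4, 5, 12, 7, 10, 6, 9, 11, 1]=(1 2 8 10 9 6 12)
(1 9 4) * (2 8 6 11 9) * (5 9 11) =(11)(1 2 8 6 5 9 4) =[0, 2, 8, 3, 1, 9, 5, 7, 6, 4, 10, 11]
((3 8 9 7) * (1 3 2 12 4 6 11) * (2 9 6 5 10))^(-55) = (12)(7 9) = [0, 1, 2, 3, 4, 5, 6, 9, 8, 7, 10, 11, 12]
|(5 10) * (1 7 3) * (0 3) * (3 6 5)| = |(0 6 5 10 3 1 7)| = 7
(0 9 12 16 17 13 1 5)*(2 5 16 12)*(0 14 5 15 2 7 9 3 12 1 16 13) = (0 3 12 1 13 16 17)(2 15)(5 14)(7 9) = [3, 13, 15, 12, 4, 14, 6, 9, 8, 7, 10, 11, 1, 16, 5, 2, 17, 0]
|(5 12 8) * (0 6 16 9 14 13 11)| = 21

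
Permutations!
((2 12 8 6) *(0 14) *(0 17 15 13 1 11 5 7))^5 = [1, 14, 12, 3, 4, 15, 2, 13, 6, 9, 10, 17, 8, 0, 11, 7, 16, 5] = (0 1 14 11 17 5 15 7 13)(2 12 8 6)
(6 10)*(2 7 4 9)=(2 7 4 9)(6 10)=[0, 1, 7, 3, 9, 5, 10, 4, 8, 2, 6]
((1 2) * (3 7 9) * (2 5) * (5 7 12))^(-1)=(1 2 5 12 3 9 7)=[0, 2, 5, 9, 4, 12, 6, 1, 8, 7, 10, 11, 3]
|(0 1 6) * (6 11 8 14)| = 6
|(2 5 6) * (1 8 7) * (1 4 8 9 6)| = |(1 9 6 2 5)(4 8 7)| = 15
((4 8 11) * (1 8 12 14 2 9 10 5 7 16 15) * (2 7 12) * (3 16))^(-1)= (1 15 16 3 7 14 12 5 10 9 2 4 11 8)= [0, 15, 4, 7, 11, 10, 6, 14, 1, 2, 9, 8, 5, 13, 12, 16, 3]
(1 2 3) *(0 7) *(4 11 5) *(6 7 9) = (0 9 6 7)(1 2 3)(4 11 5) = [9, 2, 3, 1, 11, 4, 7, 0, 8, 6, 10, 5]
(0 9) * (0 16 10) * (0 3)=[9, 1, 2, 0, 4, 5, 6, 7, 8, 16, 3, 11, 12, 13, 14, 15, 10]=(0 9 16 10 3)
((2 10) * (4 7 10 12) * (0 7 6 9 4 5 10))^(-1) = (0 7)(2 10 5 12)(4 9 6) = [7, 1, 10, 3, 9, 12, 4, 0, 8, 6, 5, 11, 2]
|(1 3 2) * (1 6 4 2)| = 6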